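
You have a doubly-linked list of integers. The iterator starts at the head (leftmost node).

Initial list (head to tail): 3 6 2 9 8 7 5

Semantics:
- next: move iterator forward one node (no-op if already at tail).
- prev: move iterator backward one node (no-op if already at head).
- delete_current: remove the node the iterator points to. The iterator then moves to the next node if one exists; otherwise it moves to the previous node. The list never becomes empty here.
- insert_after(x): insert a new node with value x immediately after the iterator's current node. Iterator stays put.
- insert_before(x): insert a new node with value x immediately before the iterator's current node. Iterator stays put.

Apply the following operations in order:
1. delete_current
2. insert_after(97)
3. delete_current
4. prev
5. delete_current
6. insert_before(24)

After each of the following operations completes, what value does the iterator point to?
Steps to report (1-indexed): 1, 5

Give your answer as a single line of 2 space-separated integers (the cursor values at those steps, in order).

After 1 (delete_current): list=[6, 2, 9, 8, 7, 5] cursor@6
After 2 (insert_after(97)): list=[6, 97, 2, 9, 8, 7, 5] cursor@6
After 3 (delete_current): list=[97, 2, 9, 8, 7, 5] cursor@97
After 4 (prev): list=[97, 2, 9, 8, 7, 5] cursor@97
After 5 (delete_current): list=[2, 9, 8, 7, 5] cursor@2
After 6 (insert_before(24)): list=[24, 2, 9, 8, 7, 5] cursor@2

Answer: 6 2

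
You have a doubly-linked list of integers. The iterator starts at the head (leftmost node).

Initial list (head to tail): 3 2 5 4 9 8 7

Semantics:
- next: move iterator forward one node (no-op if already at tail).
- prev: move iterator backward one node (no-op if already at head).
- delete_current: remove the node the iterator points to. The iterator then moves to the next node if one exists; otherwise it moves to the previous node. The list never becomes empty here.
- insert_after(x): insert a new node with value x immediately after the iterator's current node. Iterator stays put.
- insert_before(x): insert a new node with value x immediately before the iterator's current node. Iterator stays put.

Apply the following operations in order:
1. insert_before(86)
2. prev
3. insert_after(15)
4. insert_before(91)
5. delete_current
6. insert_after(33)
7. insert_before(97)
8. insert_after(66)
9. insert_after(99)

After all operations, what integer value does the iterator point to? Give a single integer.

After 1 (insert_before(86)): list=[86, 3, 2, 5, 4, 9, 8, 7] cursor@3
After 2 (prev): list=[86, 3, 2, 5, 4, 9, 8, 7] cursor@86
After 3 (insert_after(15)): list=[86, 15, 3, 2, 5, 4, 9, 8, 7] cursor@86
After 4 (insert_before(91)): list=[91, 86, 15, 3, 2, 5, 4, 9, 8, 7] cursor@86
After 5 (delete_current): list=[91, 15, 3, 2, 5, 4, 9, 8, 7] cursor@15
After 6 (insert_after(33)): list=[91, 15, 33, 3, 2, 5, 4, 9, 8, 7] cursor@15
After 7 (insert_before(97)): list=[91, 97, 15, 33, 3, 2, 5, 4, 9, 8, 7] cursor@15
After 8 (insert_after(66)): list=[91, 97, 15, 66, 33, 3, 2, 5, 4, 9, 8, 7] cursor@15
After 9 (insert_after(99)): list=[91, 97, 15, 99, 66, 33, 3, 2, 5, 4, 9, 8, 7] cursor@15

Answer: 15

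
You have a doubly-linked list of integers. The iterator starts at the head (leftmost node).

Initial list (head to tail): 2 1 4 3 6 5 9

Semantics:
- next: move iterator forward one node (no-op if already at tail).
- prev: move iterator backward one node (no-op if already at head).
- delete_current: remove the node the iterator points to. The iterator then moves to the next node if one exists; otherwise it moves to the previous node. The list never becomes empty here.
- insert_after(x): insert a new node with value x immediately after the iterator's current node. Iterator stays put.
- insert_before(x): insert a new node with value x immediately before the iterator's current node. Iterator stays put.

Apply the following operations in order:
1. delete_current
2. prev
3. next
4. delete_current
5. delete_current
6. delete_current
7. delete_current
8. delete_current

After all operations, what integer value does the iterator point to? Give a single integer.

After 1 (delete_current): list=[1, 4, 3, 6, 5, 9] cursor@1
After 2 (prev): list=[1, 4, 3, 6, 5, 9] cursor@1
After 3 (next): list=[1, 4, 3, 6, 5, 9] cursor@4
After 4 (delete_current): list=[1, 3, 6, 5, 9] cursor@3
After 5 (delete_current): list=[1, 6, 5, 9] cursor@6
After 6 (delete_current): list=[1, 5, 9] cursor@5
After 7 (delete_current): list=[1, 9] cursor@9
After 8 (delete_current): list=[1] cursor@1

Answer: 1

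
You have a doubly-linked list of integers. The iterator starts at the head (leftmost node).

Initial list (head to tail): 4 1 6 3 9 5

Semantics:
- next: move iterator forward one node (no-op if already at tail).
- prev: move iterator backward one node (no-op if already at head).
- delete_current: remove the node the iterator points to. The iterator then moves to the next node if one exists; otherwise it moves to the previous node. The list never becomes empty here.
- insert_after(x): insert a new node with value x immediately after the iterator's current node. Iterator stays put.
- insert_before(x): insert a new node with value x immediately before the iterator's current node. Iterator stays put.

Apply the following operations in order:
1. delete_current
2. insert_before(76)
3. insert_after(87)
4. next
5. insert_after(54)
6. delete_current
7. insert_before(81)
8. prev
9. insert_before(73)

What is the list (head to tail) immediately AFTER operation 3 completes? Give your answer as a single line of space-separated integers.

After 1 (delete_current): list=[1, 6, 3, 9, 5] cursor@1
After 2 (insert_before(76)): list=[76, 1, 6, 3, 9, 5] cursor@1
After 3 (insert_after(87)): list=[76, 1, 87, 6, 3, 9, 5] cursor@1

Answer: 76 1 87 6 3 9 5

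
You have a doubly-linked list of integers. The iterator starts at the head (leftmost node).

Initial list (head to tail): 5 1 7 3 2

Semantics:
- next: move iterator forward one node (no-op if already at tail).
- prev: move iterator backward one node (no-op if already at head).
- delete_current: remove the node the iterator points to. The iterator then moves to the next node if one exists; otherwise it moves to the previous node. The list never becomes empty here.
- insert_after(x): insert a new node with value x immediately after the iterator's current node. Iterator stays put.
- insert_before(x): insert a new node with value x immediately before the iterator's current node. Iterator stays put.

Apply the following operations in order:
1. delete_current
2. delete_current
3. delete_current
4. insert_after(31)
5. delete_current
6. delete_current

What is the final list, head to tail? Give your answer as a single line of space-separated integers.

Answer: 2

Derivation:
After 1 (delete_current): list=[1, 7, 3, 2] cursor@1
After 2 (delete_current): list=[7, 3, 2] cursor@7
After 3 (delete_current): list=[3, 2] cursor@3
After 4 (insert_after(31)): list=[3, 31, 2] cursor@3
After 5 (delete_current): list=[31, 2] cursor@31
After 6 (delete_current): list=[2] cursor@2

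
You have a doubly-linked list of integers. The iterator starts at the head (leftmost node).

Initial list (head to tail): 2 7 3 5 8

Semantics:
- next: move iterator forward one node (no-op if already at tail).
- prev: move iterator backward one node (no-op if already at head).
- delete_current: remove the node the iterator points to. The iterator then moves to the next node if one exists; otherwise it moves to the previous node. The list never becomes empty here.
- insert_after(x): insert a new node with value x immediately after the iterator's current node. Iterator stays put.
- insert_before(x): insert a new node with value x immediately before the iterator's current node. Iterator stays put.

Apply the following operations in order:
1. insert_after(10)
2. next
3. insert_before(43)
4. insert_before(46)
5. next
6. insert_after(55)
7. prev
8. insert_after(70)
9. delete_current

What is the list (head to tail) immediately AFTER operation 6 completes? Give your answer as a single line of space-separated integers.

Answer: 2 43 46 10 7 55 3 5 8

Derivation:
After 1 (insert_after(10)): list=[2, 10, 7, 3, 5, 8] cursor@2
After 2 (next): list=[2, 10, 7, 3, 5, 8] cursor@10
After 3 (insert_before(43)): list=[2, 43, 10, 7, 3, 5, 8] cursor@10
After 4 (insert_before(46)): list=[2, 43, 46, 10, 7, 3, 5, 8] cursor@10
After 5 (next): list=[2, 43, 46, 10, 7, 3, 5, 8] cursor@7
After 6 (insert_after(55)): list=[2, 43, 46, 10, 7, 55, 3, 5, 8] cursor@7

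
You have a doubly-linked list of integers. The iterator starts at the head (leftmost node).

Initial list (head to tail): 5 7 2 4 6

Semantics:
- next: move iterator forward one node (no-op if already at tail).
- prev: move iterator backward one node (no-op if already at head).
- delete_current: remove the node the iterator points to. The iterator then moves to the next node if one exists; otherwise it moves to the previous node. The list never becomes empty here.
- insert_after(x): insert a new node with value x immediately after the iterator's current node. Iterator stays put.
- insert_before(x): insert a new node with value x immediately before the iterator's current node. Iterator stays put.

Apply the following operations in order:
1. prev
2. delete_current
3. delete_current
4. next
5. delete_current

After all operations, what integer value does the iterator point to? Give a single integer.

After 1 (prev): list=[5, 7, 2, 4, 6] cursor@5
After 2 (delete_current): list=[7, 2, 4, 6] cursor@7
After 3 (delete_current): list=[2, 4, 6] cursor@2
After 4 (next): list=[2, 4, 6] cursor@4
After 5 (delete_current): list=[2, 6] cursor@6

Answer: 6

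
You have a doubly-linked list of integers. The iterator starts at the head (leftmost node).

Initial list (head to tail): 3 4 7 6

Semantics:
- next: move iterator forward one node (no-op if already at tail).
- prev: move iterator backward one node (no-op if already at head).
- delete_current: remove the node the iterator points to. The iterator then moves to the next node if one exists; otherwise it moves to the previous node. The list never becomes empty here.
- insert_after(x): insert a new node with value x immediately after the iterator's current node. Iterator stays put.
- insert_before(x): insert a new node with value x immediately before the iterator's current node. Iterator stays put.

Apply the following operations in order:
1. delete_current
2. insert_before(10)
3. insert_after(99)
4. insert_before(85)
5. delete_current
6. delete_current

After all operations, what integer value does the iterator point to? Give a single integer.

Answer: 7

Derivation:
After 1 (delete_current): list=[4, 7, 6] cursor@4
After 2 (insert_before(10)): list=[10, 4, 7, 6] cursor@4
After 3 (insert_after(99)): list=[10, 4, 99, 7, 6] cursor@4
After 4 (insert_before(85)): list=[10, 85, 4, 99, 7, 6] cursor@4
After 5 (delete_current): list=[10, 85, 99, 7, 6] cursor@99
After 6 (delete_current): list=[10, 85, 7, 6] cursor@7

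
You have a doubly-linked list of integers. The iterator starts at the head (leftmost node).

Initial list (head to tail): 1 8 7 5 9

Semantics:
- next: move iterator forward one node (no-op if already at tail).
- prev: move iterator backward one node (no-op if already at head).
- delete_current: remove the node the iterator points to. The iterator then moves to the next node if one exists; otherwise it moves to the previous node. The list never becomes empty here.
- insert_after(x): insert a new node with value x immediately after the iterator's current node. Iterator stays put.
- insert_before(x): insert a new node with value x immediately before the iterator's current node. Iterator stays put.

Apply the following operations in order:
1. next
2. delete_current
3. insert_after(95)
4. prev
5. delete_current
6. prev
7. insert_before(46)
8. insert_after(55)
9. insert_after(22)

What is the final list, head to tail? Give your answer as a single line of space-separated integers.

Answer: 46 7 22 55 95 5 9

Derivation:
After 1 (next): list=[1, 8, 7, 5, 9] cursor@8
After 2 (delete_current): list=[1, 7, 5, 9] cursor@7
After 3 (insert_after(95)): list=[1, 7, 95, 5, 9] cursor@7
After 4 (prev): list=[1, 7, 95, 5, 9] cursor@1
After 5 (delete_current): list=[7, 95, 5, 9] cursor@7
After 6 (prev): list=[7, 95, 5, 9] cursor@7
After 7 (insert_before(46)): list=[46, 7, 95, 5, 9] cursor@7
After 8 (insert_after(55)): list=[46, 7, 55, 95, 5, 9] cursor@7
After 9 (insert_after(22)): list=[46, 7, 22, 55, 95, 5, 9] cursor@7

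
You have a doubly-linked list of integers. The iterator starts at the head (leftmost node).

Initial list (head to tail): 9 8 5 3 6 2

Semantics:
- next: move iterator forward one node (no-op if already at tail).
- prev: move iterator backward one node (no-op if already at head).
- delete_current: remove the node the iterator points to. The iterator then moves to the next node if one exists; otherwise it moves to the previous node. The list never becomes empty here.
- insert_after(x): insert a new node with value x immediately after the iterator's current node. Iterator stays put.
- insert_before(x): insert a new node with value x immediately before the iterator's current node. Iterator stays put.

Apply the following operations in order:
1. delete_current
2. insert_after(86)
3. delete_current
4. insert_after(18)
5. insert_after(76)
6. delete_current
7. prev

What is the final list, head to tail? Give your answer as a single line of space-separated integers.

After 1 (delete_current): list=[8, 5, 3, 6, 2] cursor@8
After 2 (insert_after(86)): list=[8, 86, 5, 3, 6, 2] cursor@8
After 3 (delete_current): list=[86, 5, 3, 6, 2] cursor@86
After 4 (insert_after(18)): list=[86, 18, 5, 3, 6, 2] cursor@86
After 5 (insert_after(76)): list=[86, 76, 18, 5, 3, 6, 2] cursor@86
After 6 (delete_current): list=[76, 18, 5, 3, 6, 2] cursor@76
After 7 (prev): list=[76, 18, 5, 3, 6, 2] cursor@76

Answer: 76 18 5 3 6 2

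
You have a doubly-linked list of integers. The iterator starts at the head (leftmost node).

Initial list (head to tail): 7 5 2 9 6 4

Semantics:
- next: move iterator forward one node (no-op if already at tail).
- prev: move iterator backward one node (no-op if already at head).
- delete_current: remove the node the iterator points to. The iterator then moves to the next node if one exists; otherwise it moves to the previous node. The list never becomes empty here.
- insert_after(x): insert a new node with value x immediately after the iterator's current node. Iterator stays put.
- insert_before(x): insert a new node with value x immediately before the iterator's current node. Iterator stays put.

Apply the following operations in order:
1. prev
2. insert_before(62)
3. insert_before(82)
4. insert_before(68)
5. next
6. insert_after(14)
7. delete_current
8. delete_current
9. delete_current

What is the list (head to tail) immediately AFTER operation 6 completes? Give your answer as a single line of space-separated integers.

Answer: 62 82 68 7 5 14 2 9 6 4

Derivation:
After 1 (prev): list=[7, 5, 2, 9, 6, 4] cursor@7
After 2 (insert_before(62)): list=[62, 7, 5, 2, 9, 6, 4] cursor@7
After 3 (insert_before(82)): list=[62, 82, 7, 5, 2, 9, 6, 4] cursor@7
After 4 (insert_before(68)): list=[62, 82, 68, 7, 5, 2, 9, 6, 4] cursor@7
After 5 (next): list=[62, 82, 68, 7, 5, 2, 9, 6, 4] cursor@5
After 6 (insert_after(14)): list=[62, 82, 68, 7, 5, 14, 2, 9, 6, 4] cursor@5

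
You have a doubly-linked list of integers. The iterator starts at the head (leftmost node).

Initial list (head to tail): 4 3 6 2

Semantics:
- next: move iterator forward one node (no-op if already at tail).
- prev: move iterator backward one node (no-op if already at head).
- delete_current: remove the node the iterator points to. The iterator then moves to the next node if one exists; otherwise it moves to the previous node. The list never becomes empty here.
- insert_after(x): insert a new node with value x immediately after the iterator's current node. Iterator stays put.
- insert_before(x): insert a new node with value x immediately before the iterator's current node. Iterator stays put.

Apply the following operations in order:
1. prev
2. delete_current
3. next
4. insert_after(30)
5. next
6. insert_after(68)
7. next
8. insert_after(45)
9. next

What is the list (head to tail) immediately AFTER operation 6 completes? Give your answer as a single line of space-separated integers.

After 1 (prev): list=[4, 3, 6, 2] cursor@4
After 2 (delete_current): list=[3, 6, 2] cursor@3
After 3 (next): list=[3, 6, 2] cursor@6
After 4 (insert_after(30)): list=[3, 6, 30, 2] cursor@6
After 5 (next): list=[3, 6, 30, 2] cursor@30
After 6 (insert_after(68)): list=[3, 6, 30, 68, 2] cursor@30

Answer: 3 6 30 68 2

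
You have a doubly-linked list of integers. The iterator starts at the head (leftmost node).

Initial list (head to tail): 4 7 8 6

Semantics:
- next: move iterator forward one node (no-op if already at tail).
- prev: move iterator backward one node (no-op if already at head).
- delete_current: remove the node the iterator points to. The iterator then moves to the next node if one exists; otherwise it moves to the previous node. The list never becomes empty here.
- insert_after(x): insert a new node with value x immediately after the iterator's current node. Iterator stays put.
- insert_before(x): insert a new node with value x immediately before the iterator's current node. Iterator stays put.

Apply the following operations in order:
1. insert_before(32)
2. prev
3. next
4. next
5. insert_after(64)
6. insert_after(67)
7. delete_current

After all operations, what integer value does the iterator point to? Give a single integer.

After 1 (insert_before(32)): list=[32, 4, 7, 8, 6] cursor@4
After 2 (prev): list=[32, 4, 7, 8, 6] cursor@32
After 3 (next): list=[32, 4, 7, 8, 6] cursor@4
After 4 (next): list=[32, 4, 7, 8, 6] cursor@7
After 5 (insert_after(64)): list=[32, 4, 7, 64, 8, 6] cursor@7
After 6 (insert_after(67)): list=[32, 4, 7, 67, 64, 8, 6] cursor@7
After 7 (delete_current): list=[32, 4, 67, 64, 8, 6] cursor@67

Answer: 67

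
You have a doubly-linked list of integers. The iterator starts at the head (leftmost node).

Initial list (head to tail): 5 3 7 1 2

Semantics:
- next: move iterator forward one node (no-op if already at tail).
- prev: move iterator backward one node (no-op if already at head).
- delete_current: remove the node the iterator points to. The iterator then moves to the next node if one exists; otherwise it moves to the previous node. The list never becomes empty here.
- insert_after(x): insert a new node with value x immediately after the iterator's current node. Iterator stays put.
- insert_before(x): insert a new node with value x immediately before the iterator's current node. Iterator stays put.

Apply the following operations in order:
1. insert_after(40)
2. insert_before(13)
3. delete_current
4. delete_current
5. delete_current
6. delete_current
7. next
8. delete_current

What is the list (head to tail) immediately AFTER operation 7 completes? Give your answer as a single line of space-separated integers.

After 1 (insert_after(40)): list=[5, 40, 3, 7, 1, 2] cursor@5
After 2 (insert_before(13)): list=[13, 5, 40, 3, 7, 1, 2] cursor@5
After 3 (delete_current): list=[13, 40, 3, 7, 1, 2] cursor@40
After 4 (delete_current): list=[13, 3, 7, 1, 2] cursor@3
After 5 (delete_current): list=[13, 7, 1, 2] cursor@7
After 6 (delete_current): list=[13, 1, 2] cursor@1
After 7 (next): list=[13, 1, 2] cursor@2

Answer: 13 1 2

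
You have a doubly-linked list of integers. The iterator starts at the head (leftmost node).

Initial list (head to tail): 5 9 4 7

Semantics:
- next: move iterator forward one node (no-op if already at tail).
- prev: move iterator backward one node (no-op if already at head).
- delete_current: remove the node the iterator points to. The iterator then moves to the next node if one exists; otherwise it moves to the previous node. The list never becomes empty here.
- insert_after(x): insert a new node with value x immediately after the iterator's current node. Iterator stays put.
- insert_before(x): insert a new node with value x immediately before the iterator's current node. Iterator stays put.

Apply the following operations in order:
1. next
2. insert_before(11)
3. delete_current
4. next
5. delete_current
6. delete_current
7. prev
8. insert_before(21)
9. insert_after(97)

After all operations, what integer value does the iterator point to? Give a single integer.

Answer: 5

Derivation:
After 1 (next): list=[5, 9, 4, 7] cursor@9
After 2 (insert_before(11)): list=[5, 11, 9, 4, 7] cursor@9
After 3 (delete_current): list=[5, 11, 4, 7] cursor@4
After 4 (next): list=[5, 11, 4, 7] cursor@7
After 5 (delete_current): list=[5, 11, 4] cursor@4
After 6 (delete_current): list=[5, 11] cursor@11
After 7 (prev): list=[5, 11] cursor@5
After 8 (insert_before(21)): list=[21, 5, 11] cursor@5
After 9 (insert_after(97)): list=[21, 5, 97, 11] cursor@5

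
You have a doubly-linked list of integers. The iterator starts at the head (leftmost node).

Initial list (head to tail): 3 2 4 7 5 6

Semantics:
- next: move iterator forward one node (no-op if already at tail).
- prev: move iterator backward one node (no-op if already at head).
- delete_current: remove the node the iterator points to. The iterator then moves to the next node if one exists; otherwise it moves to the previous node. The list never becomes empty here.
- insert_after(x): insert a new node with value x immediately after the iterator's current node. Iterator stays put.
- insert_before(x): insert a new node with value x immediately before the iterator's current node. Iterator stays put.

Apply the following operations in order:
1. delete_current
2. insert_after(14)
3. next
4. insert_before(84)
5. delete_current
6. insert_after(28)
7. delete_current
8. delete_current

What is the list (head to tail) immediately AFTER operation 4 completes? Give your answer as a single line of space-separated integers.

After 1 (delete_current): list=[2, 4, 7, 5, 6] cursor@2
After 2 (insert_after(14)): list=[2, 14, 4, 7, 5, 6] cursor@2
After 3 (next): list=[2, 14, 4, 7, 5, 6] cursor@14
After 4 (insert_before(84)): list=[2, 84, 14, 4, 7, 5, 6] cursor@14

Answer: 2 84 14 4 7 5 6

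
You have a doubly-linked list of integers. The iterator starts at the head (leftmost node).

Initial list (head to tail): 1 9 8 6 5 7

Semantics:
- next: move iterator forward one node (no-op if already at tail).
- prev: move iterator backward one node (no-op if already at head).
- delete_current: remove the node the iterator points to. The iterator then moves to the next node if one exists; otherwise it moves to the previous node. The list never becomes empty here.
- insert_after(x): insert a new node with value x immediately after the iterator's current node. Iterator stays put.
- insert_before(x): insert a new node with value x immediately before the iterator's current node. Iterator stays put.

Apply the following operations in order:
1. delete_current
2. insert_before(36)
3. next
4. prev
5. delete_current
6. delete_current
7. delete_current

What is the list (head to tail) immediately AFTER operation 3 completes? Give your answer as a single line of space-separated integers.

Answer: 36 9 8 6 5 7

Derivation:
After 1 (delete_current): list=[9, 8, 6, 5, 7] cursor@9
After 2 (insert_before(36)): list=[36, 9, 8, 6, 5, 7] cursor@9
After 3 (next): list=[36, 9, 8, 6, 5, 7] cursor@8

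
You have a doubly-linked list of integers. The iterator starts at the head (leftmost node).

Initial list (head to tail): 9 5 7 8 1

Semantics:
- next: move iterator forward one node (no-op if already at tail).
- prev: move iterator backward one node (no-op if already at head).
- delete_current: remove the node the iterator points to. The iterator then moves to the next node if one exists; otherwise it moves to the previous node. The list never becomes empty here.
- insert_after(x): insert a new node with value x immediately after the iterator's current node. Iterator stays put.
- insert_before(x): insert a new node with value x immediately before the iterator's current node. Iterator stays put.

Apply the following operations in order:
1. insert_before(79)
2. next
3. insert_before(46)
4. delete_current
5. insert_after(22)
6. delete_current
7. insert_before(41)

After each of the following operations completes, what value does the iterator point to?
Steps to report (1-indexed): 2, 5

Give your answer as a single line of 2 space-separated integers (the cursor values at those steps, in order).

After 1 (insert_before(79)): list=[79, 9, 5, 7, 8, 1] cursor@9
After 2 (next): list=[79, 9, 5, 7, 8, 1] cursor@5
After 3 (insert_before(46)): list=[79, 9, 46, 5, 7, 8, 1] cursor@5
After 4 (delete_current): list=[79, 9, 46, 7, 8, 1] cursor@7
After 5 (insert_after(22)): list=[79, 9, 46, 7, 22, 8, 1] cursor@7
After 6 (delete_current): list=[79, 9, 46, 22, 8, 1] cursor@22
After 7 (insert_before(41)): list=[79, 9, 46, 41, 22, 8, 1] cursor@22

Answer: 5 7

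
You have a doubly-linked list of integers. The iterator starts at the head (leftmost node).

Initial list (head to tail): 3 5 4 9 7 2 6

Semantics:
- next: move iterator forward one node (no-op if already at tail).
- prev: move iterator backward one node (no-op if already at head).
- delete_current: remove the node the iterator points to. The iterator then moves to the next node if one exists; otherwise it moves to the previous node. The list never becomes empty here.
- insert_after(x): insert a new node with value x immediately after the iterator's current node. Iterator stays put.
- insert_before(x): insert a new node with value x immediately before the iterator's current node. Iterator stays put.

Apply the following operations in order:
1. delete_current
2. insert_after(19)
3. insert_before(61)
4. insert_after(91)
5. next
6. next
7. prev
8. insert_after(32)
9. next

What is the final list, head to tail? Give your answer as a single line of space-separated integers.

After 1 (delete_current): list=[5, 4, 9, 7, 2, 6] cursor@5
After 2 (insert_after(19)): list=[5, 19, 4, 9, 7, 2, 6] cursor@5
After 3 (insert_before(61)): list=[61, 5, 19, 4, 9, 7, 2, 6] cursor@5
After 4 (insert_after(91)): list=[61, 5, 91, 19, 4, 9, 7, 2, 6] cursor@5
After 5 (next): list=[61, 5, 91, 19, 4, 9, 7, 2, 6] cursor@91
After 6 (next): list=[61, 5, 91, 19, 4, 9, 7, 2, 6] cursor@19
After 7 (prev): list=[61, 5, 91, 19, 4, 9, 7, 2, 6] cursor@91
After 8 (insert_after(32)): list=[61, 5, 91, 32, 19, 4, 9, 7, 2, 6] cursor@91
After 9 (next): list=[61, 5, 91, 32, 19, 4, 9, 7, 2, 6] cursor@32

Answer: 61 5 91 32 19 4 9 7 2 6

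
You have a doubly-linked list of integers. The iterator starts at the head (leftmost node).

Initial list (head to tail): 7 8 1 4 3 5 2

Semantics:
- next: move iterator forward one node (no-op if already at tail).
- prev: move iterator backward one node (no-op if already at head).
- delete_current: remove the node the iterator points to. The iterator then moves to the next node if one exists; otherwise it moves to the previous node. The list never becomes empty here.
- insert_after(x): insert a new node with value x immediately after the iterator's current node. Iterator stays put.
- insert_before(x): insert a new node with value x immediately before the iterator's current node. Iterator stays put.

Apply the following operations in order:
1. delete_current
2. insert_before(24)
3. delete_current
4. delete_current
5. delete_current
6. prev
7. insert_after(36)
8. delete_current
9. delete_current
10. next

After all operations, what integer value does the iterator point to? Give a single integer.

After 1 (delete_current): list=[8, 1, 4, 3, 5, 2] cursor@8
After 2 (insert_before(24)): list=[24, 8, 1, 4, 3, 5, 2] cursor@8
After 3 (delete_current): list=[24, 1, 4, 3, 5, 2] cursor@1
After 4 (delete_current): list=[24, 4, 3, 5, 2] cursor@4
After 5 (delete_current): list=[24, 3, 5, 2] cursor@3
After 6 (prev): list=[24, 3, 5, 2] cursor@24
After 7 (insert_after(36)): list=[24, 36, 3, 5, 2] cursor@24
After 8 (delete_current): list=[36, 3, 5, 2] cursor@36
After 9 (delete_current): list=[3, 5, 2] cursor@3
After 10 (next): list=[3, 5, 2] cursor@5

Answer: 5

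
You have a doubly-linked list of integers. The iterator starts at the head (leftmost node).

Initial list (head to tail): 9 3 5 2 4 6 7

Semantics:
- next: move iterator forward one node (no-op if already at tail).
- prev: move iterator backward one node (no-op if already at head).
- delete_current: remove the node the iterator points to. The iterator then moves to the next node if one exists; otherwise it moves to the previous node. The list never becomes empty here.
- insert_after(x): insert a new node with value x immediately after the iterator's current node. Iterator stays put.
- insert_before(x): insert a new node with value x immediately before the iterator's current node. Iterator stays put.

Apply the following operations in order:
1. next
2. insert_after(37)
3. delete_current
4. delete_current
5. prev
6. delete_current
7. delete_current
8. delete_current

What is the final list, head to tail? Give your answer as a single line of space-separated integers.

After 1 (next): list=[9, 3, 5, 2, 4, 6, 7] cursor@3
After 2 (insert_after(37)): list=[9, 3, 37, 5, 2, 4, 6, 7] cursor@3
After 3 (delete_current): list=[9, 37, 5, 2, 4, 6, 7] cursor@37
After 4 (delete_current): list=[9, 5, 2, 4, 6, 7] cursor@5
After 5 (prev): list=[9, 5, 2, 4, 6, 7] cursor@9
After 6 (delete_current): list=[5, 2, 4, 6, 7] cursor@5
After 7 (delete_current): list=[2, 4, 6, 7] cursor@2
After 8 (delete_current): list=[4, 6, 7] cursor@4

Answer: 4 6 7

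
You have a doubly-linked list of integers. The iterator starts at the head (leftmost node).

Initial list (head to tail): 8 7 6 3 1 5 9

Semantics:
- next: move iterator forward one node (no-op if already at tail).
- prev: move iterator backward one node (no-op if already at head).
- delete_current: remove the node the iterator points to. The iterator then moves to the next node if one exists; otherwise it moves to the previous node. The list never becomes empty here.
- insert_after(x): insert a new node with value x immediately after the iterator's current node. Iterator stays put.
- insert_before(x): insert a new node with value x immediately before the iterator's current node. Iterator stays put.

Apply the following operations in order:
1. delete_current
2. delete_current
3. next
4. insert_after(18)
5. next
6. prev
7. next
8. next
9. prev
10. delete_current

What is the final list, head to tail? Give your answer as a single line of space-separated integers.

Answer: 6 3 1 5 9

Derivation:
After 1 (delete_current): list=[7, 6, 3, 1, 5, 9] cursor@7
After 2 (delete_current): list=[6, 3, 1, 5, 9] cursor@6
After 3 (next): list=[6, 3, 1, 5, 9] cursor@3
After 4 (insert_after(18)): list=[6, 3, 18, 1, 5, 9] cursor@3
After 5 (next): list=[6, 3, 18, 1, 5, 9] cursor@18
After 6 (prev): list=[6, 3, 18, 1, 5, 9] cursor@3
After 7 (next): list=[6, 3, 18, 1, 5, 9] cursor@18
After 8 (next): list=[6, 3, 18, 1, 5, 9] cursor@1
After 9 (prev): list=[6, 3, 18, 1, 5, 9] cursor@18
After 10 (delete_current): list=[6, 3, 1, 5, 9] cursor@1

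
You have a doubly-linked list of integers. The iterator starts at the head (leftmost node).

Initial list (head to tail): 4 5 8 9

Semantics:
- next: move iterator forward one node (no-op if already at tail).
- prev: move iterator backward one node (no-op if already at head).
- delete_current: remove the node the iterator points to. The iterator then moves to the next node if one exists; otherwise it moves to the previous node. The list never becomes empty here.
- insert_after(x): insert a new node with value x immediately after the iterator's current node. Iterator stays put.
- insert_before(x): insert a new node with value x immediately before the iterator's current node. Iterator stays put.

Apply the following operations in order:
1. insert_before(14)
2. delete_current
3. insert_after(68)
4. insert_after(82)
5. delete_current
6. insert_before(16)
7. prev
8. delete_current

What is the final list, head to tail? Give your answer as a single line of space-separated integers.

Answer: 14 82 68 8 9

Derivation:
After 1 (insert_before(14)): list=[14, 4, 5, 8, 9] cursor@4
After 2 (delete_current): list=[14, 5, 8, 9] cursor@5
After 3 (insert_after(68)): list=[14, 5, 68, 8, 9] cursor@5
After 4 (insert_after(82)): list=[14, 5, 82, 68, 8, 9] cursor@5
After 5 (delete_current): list=[14, 82, 68, 8, 9] cursor@82
After 6 (insert_before(16)): list=[14, 16, 82, 68, 8, 9] cursor@82
After 7 (prev): list=[14, 16, 82, 68, 8, 9] cursor@16
After 8 (delete_current): list=[14, 82, 68, 8, 9] cursor@82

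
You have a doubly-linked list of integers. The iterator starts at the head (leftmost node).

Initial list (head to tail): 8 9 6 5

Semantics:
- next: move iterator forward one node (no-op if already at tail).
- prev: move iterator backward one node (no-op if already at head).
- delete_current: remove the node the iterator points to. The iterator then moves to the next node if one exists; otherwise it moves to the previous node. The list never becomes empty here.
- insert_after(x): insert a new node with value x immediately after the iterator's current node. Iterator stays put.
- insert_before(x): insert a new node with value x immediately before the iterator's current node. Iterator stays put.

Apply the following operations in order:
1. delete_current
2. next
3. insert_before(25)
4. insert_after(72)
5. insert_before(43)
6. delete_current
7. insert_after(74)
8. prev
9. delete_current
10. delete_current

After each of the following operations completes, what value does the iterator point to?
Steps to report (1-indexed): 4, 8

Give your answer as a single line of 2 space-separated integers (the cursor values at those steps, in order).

Answer: 6 43

Derivation:
After 1 (delete_current): list=[9, 6, 5] cursor@9
After 2 (next): list=[9, 6, 5] cursor@6
After 3 (insert_before(25)): list=[9, 25, 6, 5] cursor@6
After 4 (insert_after(72)): list=[9, 25, 6, 72, 5] cursor@6
After 5 (insert_before(43)): list=[9, 25, 43, 6, 72, 5] cursor@6
After 6 (delete_current): list=[9, 25, 43, 72, 5] cursor@72
After 7 (insert_after(74)): list=[9, 25, 43, 72, 74, 5] cursor@72
After 8 (prev): list=[9, 25, 43, 72, 74, 5] cursor@43
After 9 (delete_current): list=[9, 25, 72, 74, 5] cursor@72
After 10 (delete_current): list=[9, 25, 74, 5] cursor@74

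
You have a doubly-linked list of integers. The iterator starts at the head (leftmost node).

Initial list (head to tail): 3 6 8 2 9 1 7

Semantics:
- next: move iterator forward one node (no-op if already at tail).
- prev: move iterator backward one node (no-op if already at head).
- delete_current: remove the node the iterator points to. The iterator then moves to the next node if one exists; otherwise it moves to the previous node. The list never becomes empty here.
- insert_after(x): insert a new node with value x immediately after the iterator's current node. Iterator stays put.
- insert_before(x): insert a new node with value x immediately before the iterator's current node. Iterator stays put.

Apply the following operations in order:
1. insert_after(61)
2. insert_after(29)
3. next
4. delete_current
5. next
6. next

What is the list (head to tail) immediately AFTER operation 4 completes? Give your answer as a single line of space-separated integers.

After 1 (insert_after(61)): list=[3, 61, 6, 8, 2, 9, 1, 7] cursor@3
After 2 (insert_after(29)): list=[3, 29, 61, 6, 8, 2, 9, 1, 7] cursor@3
After 3 (next): list=[3, 29, 61, 6, 8, 2, 9, 1, 7] cursor@29
After 4 (delete_current): list=[3, 61, 6, 8, 2, 9, 1, 7] cursor@61

Answer: 3 61 6 8 2 9 1 7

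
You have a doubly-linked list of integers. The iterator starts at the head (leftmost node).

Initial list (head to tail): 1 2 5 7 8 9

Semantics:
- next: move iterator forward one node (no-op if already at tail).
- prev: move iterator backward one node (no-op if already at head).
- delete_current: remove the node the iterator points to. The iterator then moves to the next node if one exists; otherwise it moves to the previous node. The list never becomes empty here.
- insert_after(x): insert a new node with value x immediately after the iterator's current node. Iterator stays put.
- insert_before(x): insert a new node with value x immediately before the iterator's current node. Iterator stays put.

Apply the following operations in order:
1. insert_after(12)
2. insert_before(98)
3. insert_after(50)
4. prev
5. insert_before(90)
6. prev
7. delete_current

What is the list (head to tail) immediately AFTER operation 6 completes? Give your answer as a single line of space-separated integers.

After 1 (insert_after(12)): list=[1, 12, 2, 5, 7, 8, 9] cursor@1
After 2 (insert_before(98)): list=[98, 1, 12, 2, 5, 7, 8, 9] cursor@1
After 3 (insert_after(50)): list=[98, 1, 50, 12, 2, 5, 7, 8, 9] cursor@1
After 4 (prev): list=[98, 1, 50, 12, 2, 5, 7, 8, 9] cursor@98
After 5 (insert_before(90)): list=[90, 98, 1, 50, 12, 2, 5, 7, 8, 9] cursor@98
After 6 (prev): list=[90, 98, 1, 50, 12, 2, 5, 7, 8, 9] cursor@90

Answer: 90 98 1 50 12 2 5 7 8 9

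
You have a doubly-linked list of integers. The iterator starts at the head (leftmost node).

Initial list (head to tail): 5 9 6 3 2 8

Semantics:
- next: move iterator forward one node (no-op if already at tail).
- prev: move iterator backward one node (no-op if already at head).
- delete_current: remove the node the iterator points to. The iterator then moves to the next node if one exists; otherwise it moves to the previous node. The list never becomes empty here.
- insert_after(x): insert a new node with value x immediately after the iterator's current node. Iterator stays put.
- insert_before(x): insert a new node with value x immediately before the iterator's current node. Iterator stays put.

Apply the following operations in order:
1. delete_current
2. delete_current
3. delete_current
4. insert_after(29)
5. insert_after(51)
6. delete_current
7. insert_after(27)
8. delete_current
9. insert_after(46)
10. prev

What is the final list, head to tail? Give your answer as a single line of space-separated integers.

After 1 (delete_current): list=[9, 6, 3, 2, 8] cursor@9
After 2 (delete_current): list=[6, 3, 2, 8] cursor@6
After 3 (delete_current): list=[3, 2, 8] cursor@3
After 4 (insert_after(29)): list=[3, 29, 2, 8] cursor@3
After 5 (insert_after(51)): list=[3, 51, 29, 2, 8] cursor@3
After 6 (delete_current): list=[51, 29, 2, 8] cursor@51
After 7 (insert_after(27)): list=[51, 27, 29, 2, 8] cursor@51
After 8 (delete_current): list=[27, 29, 2, 8] cursor@27
After 9 (insert_after(46)): list=[27, 46, 29, 2, 8] cursor@27
After 10 (prev): list=[27, 46, 29, 2, 8] cursor@27

Answer: 27 46 29 2 8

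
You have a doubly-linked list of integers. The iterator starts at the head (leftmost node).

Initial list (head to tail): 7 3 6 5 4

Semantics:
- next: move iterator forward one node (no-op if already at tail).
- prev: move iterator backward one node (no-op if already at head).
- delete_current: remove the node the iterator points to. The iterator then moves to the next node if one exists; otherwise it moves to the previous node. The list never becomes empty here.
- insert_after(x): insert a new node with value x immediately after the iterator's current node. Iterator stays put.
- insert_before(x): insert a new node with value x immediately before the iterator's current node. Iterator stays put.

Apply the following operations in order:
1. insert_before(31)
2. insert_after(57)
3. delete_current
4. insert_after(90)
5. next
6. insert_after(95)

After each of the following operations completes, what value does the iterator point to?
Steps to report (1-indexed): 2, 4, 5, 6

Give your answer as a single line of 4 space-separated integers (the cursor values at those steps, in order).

Answer: 7 57 90 90

Derivation:
After 1 (insert_before(31)): list=[31, 7, 3, 6, 5, 4] cursor@7
After 2 (insert_after(57)): list=[31, 7, 57, 3, 6, 5, 4] cursor@7
After 3 (delete_current): list=[31, 57, 3, 6, 5, 4] cursor@57
After 4 (insert_after(90)): list=[31, 57, 90, 3, 6, 5, 4] cursor@57
After 5 (next): list=[31, 57, 90, 3, 6, 5, 4] cursor@90
After 6 (insert_after(95)): list=[31, 57, 90, 95, 3, 6, 5, 4] cursor@90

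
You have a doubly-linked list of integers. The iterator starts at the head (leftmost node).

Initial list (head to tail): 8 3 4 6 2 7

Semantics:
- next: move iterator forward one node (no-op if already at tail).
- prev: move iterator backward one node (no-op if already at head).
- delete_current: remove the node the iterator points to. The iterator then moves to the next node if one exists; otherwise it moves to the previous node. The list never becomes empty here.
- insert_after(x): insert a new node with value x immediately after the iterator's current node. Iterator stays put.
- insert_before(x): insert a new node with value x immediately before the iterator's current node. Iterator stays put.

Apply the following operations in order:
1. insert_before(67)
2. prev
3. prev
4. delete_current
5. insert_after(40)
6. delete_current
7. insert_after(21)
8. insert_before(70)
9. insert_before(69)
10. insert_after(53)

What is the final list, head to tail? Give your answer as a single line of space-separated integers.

Answer: 70 69 40 53 21 3 4 6 2 7

Derivation:
After 1 (insert_before(67)): list=[67, 8, 3, 4, 6, 2, 7] cursor@8
After 2 (prev): list=[67, 8, 3, 4, 6, 2, 7] cursor@67
After 3 (prev): list=[67, 8, 3, 4, 6, 2, 7] cursor@67
After 4 (delete_current): list=[8, 3, 4, 6, 2, 7] cursor@8
After 5 (insert_after(40)): list=[8, 40, 3, 4, 6, 2, 7] cursor@8
After 6 (delete_current): list=[40, 3, 4, 6, 2, 7] cursor@40
After 7 (insert_after(21)): list=[40, 21, 3, 4, 6, 2, 7] cursor@40
After 8 (insert_before(70)): list=[70, 40, 21, 3, 4, 6, 2, 7] cursor@40
After 9 (insert_before(69)): list=[70, 69, 40, 21, 3, 4, 6, 2, 7] cursor@40
After 10 (insert_after(53)): list=[70, 69, 40, 53, 21, 3, 4, 6, 2, 7] cursor@40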